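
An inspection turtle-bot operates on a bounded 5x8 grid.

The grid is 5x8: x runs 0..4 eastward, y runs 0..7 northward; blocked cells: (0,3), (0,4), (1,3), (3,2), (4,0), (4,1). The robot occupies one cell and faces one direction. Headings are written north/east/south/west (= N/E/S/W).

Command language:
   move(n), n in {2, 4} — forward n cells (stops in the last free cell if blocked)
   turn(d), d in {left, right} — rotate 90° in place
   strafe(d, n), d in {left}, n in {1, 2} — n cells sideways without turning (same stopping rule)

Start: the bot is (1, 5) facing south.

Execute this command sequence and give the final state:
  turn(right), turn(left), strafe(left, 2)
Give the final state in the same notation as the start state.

initial: (1, 5) facing south
t=1 turn(right) ⇒ (1, 5) facing west
t=2 turn(left) ⇒ (1, 5) facing south
t=3 strafe(left, 2) ⇒ (3, 5) facing south

(3, 5) facing south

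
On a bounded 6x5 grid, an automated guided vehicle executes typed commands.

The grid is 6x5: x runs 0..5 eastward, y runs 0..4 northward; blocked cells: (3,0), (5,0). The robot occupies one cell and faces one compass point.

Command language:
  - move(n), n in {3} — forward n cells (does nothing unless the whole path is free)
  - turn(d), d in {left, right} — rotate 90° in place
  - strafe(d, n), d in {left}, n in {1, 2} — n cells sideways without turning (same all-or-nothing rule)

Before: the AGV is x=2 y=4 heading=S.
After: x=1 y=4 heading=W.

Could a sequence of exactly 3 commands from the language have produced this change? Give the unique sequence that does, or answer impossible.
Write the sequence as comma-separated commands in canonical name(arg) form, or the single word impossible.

strafe(left, 2), turn(right), move(3)

key: running move(3) before strafe(left, 2) would end elsewhere — order is forced
start: x=2 y=4 heading=S
step 1 (strafe(left, 2)): x=4 y=4 heading=S
step 2 (turn(right)): x=4 y=4 heading=W
step 3 (move(3)): x=1 y=4 heading=W
all 125 alternatives checked — unique.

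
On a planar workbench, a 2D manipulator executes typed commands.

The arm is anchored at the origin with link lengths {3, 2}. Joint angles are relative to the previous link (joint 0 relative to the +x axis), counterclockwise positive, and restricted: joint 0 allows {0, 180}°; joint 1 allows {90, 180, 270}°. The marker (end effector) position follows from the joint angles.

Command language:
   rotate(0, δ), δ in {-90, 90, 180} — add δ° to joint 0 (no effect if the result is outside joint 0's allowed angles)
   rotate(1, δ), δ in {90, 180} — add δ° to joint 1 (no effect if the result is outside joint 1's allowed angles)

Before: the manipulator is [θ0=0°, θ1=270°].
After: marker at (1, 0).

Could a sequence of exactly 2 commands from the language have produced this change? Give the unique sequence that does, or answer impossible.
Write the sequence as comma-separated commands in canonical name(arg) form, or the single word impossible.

rotate(1, 180), rotate(1, 90)

key: order matters: swapping rotate(1, 180) and rotate(1, 90) lands elsewhere
t0: [θ0=0°, θ1=270°]
[1] after rotate(1, 180): [θ0=0°, θ1=90°]
[2] after rotate(1, 90): [θ0=0°, θ1=180°]
no rival 2-sequence matches.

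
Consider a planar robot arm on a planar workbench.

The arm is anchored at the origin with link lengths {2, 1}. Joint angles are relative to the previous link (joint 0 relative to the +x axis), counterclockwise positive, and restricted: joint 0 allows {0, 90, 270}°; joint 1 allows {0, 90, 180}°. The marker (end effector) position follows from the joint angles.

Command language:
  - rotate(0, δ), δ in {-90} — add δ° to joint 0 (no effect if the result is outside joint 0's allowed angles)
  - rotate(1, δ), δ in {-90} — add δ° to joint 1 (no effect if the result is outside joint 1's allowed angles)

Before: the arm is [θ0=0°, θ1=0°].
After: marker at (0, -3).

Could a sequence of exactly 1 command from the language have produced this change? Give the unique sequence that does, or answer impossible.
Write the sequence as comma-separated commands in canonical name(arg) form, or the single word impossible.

rotate(0, -90)

from: [θ0=0°, θ1=0°]
[1] after rotate(0, -90): [θ0=270°, θ1=0°]
no other 1-command option fits: unique.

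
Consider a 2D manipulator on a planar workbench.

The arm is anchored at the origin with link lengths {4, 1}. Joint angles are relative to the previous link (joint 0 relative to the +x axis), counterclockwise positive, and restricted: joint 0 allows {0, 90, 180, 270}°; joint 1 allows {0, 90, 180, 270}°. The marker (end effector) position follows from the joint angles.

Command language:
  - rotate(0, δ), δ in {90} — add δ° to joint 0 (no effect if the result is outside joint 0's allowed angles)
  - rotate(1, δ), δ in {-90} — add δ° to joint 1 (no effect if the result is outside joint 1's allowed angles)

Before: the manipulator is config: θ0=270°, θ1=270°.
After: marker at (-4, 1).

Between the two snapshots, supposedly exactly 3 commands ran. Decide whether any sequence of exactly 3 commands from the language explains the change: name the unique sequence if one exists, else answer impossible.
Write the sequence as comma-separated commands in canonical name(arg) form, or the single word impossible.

rotate(0, 90), rotate(0, 90), rotate(0, 90)

initial: config: θ0=270°, θ1=270°
step 1 (rotate(0, 90)): config: θ0=0°, θ1=270°
step 2 (rotate(0, 90)): config: θ0=90°, θ1=270°
step 3 (rotate(0, 90)): config: θ0=180°, θ1=270°
no other 3-command option fits: unique.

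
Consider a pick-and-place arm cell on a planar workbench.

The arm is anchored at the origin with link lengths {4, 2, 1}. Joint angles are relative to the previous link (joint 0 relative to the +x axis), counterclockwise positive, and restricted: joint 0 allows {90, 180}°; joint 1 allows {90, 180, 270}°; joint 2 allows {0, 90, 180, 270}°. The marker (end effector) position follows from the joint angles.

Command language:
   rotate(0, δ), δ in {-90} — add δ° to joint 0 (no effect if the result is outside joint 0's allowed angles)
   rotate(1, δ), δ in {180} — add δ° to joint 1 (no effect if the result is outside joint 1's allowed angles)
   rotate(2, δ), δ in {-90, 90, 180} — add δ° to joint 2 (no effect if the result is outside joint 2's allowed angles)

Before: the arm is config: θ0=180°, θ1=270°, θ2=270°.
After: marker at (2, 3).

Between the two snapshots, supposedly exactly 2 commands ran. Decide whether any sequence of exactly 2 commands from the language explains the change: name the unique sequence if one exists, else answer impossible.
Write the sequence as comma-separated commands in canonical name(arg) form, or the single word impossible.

rotate(0, -90), rotate(0, -90)

start: config: θ0=180°, θ1=270°, θ2=270°
step 1 (rotate(0, -90)): config: θ0=90°, θ1=270°, θ2=270°
step 2 (rotate(0, -90)): config: θ0=90°, θ1=270°, θ2=270°
all 25 alternatives checked — unique.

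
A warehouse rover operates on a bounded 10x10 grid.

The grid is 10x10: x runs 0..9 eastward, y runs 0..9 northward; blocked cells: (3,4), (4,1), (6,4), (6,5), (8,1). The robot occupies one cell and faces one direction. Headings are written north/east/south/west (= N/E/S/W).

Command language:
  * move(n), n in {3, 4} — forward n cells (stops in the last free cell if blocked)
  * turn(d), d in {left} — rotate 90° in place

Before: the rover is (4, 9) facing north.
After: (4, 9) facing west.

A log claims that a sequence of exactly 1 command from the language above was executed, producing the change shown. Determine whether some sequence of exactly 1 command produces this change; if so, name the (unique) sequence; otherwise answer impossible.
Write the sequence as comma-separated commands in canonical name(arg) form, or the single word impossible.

key: (4,9) unchanged — the single command moves nothing
from: (4, 9) facing north
1. turn(left) → (4, 9) facing west
no other 1-command option fits: unique.

turn(left)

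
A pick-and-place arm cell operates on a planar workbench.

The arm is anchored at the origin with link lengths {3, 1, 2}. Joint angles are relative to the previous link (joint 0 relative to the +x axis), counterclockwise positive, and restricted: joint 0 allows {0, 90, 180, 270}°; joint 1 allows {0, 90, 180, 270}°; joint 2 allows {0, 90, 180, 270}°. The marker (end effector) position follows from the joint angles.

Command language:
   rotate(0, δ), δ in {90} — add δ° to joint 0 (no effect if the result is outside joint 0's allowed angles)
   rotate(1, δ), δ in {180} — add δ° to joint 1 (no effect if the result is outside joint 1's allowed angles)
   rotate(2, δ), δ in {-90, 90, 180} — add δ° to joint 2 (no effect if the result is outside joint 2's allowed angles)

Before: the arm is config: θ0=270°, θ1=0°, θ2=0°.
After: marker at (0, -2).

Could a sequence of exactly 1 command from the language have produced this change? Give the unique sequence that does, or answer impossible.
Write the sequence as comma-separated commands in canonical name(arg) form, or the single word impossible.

t0: config: θ0=270°, θ1=0°, θ2=0°
t=1 rotate(2, 180) ⇒ config: θ0=270°, θ1=0°, θ2=180°
all 5 alternatives checked — unique.

rotate(2, 180)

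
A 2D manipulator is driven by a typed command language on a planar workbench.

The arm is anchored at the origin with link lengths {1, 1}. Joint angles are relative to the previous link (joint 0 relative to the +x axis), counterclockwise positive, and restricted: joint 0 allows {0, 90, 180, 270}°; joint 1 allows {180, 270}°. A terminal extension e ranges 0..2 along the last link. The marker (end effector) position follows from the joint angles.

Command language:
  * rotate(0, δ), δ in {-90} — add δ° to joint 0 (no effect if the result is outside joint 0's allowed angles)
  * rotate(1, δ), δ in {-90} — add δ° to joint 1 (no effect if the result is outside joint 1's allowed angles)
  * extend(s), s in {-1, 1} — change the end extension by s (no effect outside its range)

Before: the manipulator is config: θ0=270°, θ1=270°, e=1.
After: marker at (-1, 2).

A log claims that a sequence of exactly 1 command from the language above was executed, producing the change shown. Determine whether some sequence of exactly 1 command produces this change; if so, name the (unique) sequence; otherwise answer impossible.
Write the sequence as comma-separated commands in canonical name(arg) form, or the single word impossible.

from: config: θ0=270°, θ1=270°, e=1
t=1 rotate(0, -90) ⇒ config: θ0=180°, θ1=270°, e=1
all 4 alternatives checked — unique.

rotate(0, -90)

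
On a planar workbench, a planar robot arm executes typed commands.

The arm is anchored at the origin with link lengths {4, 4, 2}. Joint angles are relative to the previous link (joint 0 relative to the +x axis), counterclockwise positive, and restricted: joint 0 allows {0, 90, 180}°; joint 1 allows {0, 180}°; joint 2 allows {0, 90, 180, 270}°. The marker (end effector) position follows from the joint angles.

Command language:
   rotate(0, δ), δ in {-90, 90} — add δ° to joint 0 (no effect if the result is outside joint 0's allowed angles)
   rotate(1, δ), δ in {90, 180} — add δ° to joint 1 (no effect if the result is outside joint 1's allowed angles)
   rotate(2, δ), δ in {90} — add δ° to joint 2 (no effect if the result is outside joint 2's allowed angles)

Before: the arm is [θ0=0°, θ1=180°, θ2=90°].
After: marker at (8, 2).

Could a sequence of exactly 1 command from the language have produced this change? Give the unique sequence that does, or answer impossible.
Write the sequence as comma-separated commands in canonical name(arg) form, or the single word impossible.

rotate(1, 180)

start: [θ0=0°, θ1=180°, θ2=90°]
[1] after rotate(1, 180): [θ0=0°, θ1=0°, θ2=90°]
all 5 alternatives checked — unique.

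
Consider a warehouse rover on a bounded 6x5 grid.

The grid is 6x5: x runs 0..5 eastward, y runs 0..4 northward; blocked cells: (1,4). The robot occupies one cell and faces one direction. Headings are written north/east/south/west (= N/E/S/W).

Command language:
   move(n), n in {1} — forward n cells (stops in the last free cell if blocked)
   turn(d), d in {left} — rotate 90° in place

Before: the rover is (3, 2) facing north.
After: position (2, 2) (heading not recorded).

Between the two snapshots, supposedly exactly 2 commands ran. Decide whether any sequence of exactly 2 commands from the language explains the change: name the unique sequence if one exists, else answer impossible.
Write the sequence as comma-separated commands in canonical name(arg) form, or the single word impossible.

key: running move(1) before turn(left) would end elsewhere — order is forced
start: (3, 2) facing north
step 1 (turn(left)): (3, 2) facing west
step 2 (move(1)): (2, 2) facing west
all 4 alternatives checked — unique.

turn(left), move(1)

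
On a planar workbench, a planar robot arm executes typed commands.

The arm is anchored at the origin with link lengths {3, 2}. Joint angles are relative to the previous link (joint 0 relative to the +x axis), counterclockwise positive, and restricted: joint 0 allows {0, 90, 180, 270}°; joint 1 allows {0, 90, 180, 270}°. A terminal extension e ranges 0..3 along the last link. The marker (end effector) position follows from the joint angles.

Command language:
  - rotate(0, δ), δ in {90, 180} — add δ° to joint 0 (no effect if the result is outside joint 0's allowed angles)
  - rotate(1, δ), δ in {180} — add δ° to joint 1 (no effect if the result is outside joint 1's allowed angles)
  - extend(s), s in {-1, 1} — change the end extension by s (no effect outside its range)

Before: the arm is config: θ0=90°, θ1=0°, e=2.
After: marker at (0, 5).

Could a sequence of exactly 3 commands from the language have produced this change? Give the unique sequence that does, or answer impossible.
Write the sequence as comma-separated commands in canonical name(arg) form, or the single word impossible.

start: config: θ0=90°, θ1=0°, e=2
t=1 extend(-1) ⇒ config: θ0=90°, θ1=0°, e=1
t=2 extend(-1) ⇒ config: θ0=90°, θ1=0°, e=0
t=3 extend(-1) ⇒ config: θ0=90°, θ1=0°, e=0
no other 3-command option fits: unique.

extend(-1), extend(-1), extend(-1)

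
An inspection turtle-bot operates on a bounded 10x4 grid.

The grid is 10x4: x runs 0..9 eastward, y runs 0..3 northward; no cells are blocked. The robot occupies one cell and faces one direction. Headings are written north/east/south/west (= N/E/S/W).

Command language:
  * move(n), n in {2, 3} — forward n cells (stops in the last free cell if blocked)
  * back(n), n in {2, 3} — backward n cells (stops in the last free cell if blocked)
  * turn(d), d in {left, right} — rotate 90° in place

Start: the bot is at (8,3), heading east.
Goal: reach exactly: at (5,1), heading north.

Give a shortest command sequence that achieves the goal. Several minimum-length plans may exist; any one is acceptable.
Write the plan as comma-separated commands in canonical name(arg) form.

initial: at (8,3), heading east
[1] after back(3): at (5,3), heading east
[2] after turn(left): at (5,3), heading north
[3] after back(2): at (5,1), heading north
nothing shorter than 3 reaches the goal.

back(3), turn(left), back(2)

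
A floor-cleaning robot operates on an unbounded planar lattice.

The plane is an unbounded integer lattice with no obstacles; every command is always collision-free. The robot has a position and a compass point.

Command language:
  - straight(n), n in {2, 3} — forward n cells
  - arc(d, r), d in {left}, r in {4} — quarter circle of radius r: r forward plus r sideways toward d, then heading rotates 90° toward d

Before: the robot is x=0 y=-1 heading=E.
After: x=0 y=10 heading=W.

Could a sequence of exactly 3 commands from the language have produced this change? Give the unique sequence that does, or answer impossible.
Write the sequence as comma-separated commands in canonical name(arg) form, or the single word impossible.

key: cell and facing (now W) both changed — the 3 commands mix motion and turning
from: x=0 y=-1 heading=E
step 1 (arc(left, 4)): x=4 y=3 heading=N
step 2 (straight(3)): x=4 y=6 heading=N
step 3 (arc(left, 4)): x=0 y=10 heading=W
all 27 alternatives checked — unique.

arc(left, 4), straight(3), arc(left, 4)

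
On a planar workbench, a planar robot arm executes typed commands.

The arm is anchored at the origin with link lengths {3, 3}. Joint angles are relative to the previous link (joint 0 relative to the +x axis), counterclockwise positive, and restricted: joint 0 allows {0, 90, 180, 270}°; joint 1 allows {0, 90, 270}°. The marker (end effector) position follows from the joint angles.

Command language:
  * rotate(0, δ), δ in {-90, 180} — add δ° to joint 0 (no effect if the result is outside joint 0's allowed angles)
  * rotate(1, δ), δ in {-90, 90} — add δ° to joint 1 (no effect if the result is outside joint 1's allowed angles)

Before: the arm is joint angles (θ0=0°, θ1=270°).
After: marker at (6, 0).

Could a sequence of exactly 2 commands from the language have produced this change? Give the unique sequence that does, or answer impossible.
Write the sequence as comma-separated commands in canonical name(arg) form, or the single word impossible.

key: order matters: swapping rotate(1, -90) and rotate(1, 90) lands elsewhere
start: joint angles (θ0=0°, θ1=270°)
[1] after rotate(1, -90): joint angles (θ0=0°, θ1=270°)
[2] after rotate(1, 90): joint angles (θ0=0°, θ1=0°)
all 16 alternatives checked — unique.

rotate(1, -90), rotate(1, 90)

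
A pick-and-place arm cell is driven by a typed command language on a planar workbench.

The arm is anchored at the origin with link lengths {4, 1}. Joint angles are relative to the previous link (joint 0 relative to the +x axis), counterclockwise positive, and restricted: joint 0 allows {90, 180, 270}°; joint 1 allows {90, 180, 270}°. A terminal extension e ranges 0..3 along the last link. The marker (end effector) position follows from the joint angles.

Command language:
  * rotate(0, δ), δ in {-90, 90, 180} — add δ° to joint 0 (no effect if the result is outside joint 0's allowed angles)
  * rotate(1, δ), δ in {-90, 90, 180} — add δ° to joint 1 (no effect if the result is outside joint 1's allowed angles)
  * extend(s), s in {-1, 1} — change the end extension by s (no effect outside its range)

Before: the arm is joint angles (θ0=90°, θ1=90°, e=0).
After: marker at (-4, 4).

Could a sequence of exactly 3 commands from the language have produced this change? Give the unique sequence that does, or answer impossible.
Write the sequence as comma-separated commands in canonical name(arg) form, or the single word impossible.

from: joint angles (θ0=90°, θ1=90°, e=0)
t=1 extend(1) ⇒ joint angles (θ0=90°, θ1=90°, e=1)
t=2 extend(1) ⇒ joint angles (θ0=90°, θ1=90°, e=2)
t=3 extend(1) ⇒ joint angles (θ0=90°, θ1=90°, e=3)
uniquely the one of 512 3-step routes that fits.

extend(1), extend(1), extend(1)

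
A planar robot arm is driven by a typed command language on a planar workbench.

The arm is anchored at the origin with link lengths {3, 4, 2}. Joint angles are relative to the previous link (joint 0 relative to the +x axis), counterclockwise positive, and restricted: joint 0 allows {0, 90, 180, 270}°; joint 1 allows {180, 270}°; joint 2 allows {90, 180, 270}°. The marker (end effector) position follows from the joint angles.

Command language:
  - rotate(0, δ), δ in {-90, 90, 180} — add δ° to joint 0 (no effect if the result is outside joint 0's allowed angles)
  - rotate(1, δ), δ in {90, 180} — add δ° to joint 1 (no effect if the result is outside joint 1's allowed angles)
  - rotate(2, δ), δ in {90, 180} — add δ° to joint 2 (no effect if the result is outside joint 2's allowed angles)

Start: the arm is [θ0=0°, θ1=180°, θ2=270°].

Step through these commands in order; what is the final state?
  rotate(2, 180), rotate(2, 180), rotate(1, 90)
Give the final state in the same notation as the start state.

initial: [θ0=0°, θ1=180°, θ2=270°]
t=1 rotate(2, 180) ⇒ [θ0=0°, θ1=180°, θ2=90°]
t=2 rotate(2, 180) ⇒ [θ0=0°, θ1=180°, θ2=270°]
t=3 rotate(1, 90) ⇒ [θ0=0°, θ1=270°, θ2=270°]

[θ0=0°, θ1=270°, θ2=270°]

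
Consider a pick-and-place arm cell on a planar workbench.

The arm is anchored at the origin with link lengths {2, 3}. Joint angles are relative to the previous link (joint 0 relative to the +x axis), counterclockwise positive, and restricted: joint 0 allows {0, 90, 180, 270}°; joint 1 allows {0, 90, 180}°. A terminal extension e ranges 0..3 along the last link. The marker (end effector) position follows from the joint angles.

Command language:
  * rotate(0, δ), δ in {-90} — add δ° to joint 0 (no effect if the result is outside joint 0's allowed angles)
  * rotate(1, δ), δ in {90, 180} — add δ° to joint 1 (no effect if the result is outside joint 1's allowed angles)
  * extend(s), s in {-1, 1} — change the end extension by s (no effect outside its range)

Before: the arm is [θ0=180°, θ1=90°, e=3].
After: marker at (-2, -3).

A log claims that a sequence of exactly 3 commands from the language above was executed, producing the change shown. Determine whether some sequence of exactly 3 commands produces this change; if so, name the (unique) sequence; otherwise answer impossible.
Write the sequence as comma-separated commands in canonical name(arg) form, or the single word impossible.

extend(-1), extend(-1), extend(-1)

begin: [θ0=180°, θ1=90°, e=3]
step 1 (extend(-1)): [θ0=180°, θ1=90°, e=2]
step 2 (extend(-1)): [θ0=180°, θ1=90°, e=1]
step 3 (extend(-1)): [θ0=180°, θ1=90°, e=0]
uniquely the one of 125 3-step routes that fits.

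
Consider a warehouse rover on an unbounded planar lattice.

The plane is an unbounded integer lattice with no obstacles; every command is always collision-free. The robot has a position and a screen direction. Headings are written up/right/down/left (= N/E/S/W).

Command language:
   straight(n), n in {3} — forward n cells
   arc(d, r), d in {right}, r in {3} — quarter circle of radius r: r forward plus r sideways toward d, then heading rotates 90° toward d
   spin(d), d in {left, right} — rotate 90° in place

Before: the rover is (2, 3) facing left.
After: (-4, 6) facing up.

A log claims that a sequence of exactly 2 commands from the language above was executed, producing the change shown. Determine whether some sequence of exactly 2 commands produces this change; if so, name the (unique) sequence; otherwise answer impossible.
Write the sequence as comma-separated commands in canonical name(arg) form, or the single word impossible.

straight(3), arc(right, 3)

key: position moved to (-4,6) AND the heading swung to N — translation plus rotation needed
start: (2, 3) facing left
step 1 (straight(3)): (-1, 3) facing left
step 2 (arc(right, 3)): (-4, 6) facing up
uniquely the one of 16 2-step routes that fits.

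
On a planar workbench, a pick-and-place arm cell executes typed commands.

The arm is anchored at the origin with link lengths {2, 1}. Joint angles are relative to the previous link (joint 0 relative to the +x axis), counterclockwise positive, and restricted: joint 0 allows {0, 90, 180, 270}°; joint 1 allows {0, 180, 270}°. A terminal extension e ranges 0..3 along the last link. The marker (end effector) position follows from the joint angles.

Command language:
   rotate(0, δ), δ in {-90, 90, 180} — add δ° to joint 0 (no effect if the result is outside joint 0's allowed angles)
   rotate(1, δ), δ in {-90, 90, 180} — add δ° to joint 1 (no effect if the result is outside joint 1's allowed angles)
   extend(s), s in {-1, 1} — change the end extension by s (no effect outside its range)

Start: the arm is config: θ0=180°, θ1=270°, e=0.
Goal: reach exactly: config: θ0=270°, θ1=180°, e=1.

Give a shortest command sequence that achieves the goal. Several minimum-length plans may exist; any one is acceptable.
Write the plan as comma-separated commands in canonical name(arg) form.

extend(1), rotate(0, 90), rotate(1, -90)

t0: config: θ0=180°, θ1=270°, e=0
step 1 (extend(1)): config: θ0=180°, θ1=270°, e=1
step 2 (rotate(0, 90)): config: θ0=270°, θ1=270°, e=1
step 3 (rotate(1, -90)): config: θ0=270°, θ1=180°, e=1
no 2-step plan works, so 3 is optimal.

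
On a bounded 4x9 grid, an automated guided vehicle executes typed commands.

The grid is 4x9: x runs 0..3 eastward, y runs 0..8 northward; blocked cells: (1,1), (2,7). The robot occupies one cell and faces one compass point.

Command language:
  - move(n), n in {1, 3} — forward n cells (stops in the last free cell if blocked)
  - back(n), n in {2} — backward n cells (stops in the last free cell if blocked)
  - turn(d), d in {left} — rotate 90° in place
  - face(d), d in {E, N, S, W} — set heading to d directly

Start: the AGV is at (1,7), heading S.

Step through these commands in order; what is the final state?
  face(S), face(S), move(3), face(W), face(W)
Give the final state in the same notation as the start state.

start: at (1,7), heading S
[1] after face(S): at (1,7), heading S
[2] after face(S): at (1,7), heading S
[3] after move(3): at (1,4), heading S
[4] after face(W): at (1,4), heading W
[5] after face(W): at (1,4), heading W

at (1,4), heading W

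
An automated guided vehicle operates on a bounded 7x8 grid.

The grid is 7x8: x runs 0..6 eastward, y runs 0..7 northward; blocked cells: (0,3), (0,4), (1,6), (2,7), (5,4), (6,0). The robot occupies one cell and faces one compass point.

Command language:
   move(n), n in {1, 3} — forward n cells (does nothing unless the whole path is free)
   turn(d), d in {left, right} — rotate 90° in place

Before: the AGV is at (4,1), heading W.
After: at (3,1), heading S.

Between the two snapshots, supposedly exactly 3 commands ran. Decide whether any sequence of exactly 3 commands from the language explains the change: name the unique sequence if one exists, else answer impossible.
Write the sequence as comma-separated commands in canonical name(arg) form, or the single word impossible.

key: cell and facing (now S) both changed — the 3 commands mix motion and turning
t0: at (4,1), heading W
t=1 move(1) ⇒ at (3,1), heading W
t=2 turn(left) ⇒ at (3,1), heading S
t=3 move(3) ⇒ at (3,1), heading S
no other 3-command option fits: unique.

move(1), turn(left), move(3)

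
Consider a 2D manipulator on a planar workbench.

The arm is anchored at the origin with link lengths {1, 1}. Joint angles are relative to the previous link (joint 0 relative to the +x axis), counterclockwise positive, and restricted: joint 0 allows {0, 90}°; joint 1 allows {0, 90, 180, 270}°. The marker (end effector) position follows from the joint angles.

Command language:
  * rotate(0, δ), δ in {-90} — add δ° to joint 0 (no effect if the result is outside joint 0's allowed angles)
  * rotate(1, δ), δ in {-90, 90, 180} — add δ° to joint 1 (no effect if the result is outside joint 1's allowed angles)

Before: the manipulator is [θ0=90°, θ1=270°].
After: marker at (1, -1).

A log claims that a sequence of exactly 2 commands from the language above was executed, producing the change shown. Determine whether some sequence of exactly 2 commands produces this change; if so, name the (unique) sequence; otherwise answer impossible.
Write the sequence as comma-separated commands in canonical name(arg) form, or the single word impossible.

t0: [θ0=90°, θ1=270°]
t=1 rotate(0, -90) ⇒ [θ0=0°, θ1=270°]
t=2 rotate(0, -90) ⇒ [θ0=0°, θ1=270°]
no rival 2-sequence matches.

rotate(0, -90), rotate(0, -90)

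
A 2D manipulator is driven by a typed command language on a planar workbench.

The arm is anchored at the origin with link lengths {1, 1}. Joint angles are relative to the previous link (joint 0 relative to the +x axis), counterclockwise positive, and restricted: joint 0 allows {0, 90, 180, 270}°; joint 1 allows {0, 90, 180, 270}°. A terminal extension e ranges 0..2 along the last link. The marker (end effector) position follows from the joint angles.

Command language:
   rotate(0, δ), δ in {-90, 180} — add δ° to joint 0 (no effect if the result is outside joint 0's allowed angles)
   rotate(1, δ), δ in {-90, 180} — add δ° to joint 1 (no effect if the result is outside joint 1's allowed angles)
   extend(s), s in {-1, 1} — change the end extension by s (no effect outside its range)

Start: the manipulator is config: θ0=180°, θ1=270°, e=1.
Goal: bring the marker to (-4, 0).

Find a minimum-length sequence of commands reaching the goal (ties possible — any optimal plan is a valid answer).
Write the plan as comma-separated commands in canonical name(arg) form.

rotate(1, 180), rotate(1, -90), extend(1)

initial: config: θ0=180°, θ1=270°, e=1
[1] after rotate(1, 180): config: θ0=180°, θ1=90°, e=1
[2] after rotate(1, -90): config: θ0=180°, θ1=0°, e=1
[3] after extend(1): config: θ0=180°, θ1=0°, e=2
no 2-step plan works, so 3 is optimal.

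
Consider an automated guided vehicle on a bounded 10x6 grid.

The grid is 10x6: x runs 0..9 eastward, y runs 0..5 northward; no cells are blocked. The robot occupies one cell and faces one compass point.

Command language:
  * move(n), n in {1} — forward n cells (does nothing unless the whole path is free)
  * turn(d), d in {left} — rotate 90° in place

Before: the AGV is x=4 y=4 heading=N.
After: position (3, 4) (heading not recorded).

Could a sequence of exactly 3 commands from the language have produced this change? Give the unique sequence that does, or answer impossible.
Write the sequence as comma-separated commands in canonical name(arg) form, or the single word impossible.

turn(left), move(1), turn(left)

t0: x=4 y=4 heading=N
step 1 (turn(left)): x=4 y=4 heading=W
step 2 (move(1)): x=3 y=4 heading=W
step 3 (turn(left)): x=3 y=4 heading=S
all 8 alternatives checked — unique.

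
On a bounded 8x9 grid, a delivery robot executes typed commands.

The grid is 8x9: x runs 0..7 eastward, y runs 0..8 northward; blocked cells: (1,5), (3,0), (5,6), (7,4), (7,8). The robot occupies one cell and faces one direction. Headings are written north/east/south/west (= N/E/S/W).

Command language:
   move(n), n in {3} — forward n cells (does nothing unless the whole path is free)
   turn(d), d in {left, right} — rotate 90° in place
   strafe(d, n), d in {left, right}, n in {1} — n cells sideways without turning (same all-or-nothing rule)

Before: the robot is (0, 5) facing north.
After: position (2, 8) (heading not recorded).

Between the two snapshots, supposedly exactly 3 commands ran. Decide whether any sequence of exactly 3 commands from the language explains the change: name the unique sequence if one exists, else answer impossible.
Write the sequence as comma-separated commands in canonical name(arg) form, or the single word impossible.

move(3), strafe(right, 1), strafe(right, 1)

key: order matters: swapping move(3) and strafe(right, 1) lands elsewhere
start: (0, 5) facing north
1. move(3) → (0, 8) facing north
2. strafe(right, 1) → (1, 8) facing north
3. strafe(right, 1) → (2, 8) facing north
uniquely the one of 125 3-step routes that fits.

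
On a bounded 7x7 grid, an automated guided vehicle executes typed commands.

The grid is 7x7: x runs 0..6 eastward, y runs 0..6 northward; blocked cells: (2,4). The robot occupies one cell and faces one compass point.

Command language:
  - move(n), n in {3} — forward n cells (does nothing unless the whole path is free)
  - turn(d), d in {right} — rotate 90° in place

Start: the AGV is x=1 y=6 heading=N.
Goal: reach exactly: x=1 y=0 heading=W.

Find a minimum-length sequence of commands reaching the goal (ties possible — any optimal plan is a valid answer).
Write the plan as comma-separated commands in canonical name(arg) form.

turn(right), turn(right), move(3), move(3), turn(right)

start: x=1 y=6 heading=N
[1] after turn(right): x=1 y=6 heading=E
[2] after turn(right): x=1 y=6 heading=S
[3] after move(3): x=1 y=3 heading=S
[4] after move(3): x=1 y=0 heading=S
[5] after turn(right): x=1 y=0 heading=W
no 4-step plan works, so 5 is optimal.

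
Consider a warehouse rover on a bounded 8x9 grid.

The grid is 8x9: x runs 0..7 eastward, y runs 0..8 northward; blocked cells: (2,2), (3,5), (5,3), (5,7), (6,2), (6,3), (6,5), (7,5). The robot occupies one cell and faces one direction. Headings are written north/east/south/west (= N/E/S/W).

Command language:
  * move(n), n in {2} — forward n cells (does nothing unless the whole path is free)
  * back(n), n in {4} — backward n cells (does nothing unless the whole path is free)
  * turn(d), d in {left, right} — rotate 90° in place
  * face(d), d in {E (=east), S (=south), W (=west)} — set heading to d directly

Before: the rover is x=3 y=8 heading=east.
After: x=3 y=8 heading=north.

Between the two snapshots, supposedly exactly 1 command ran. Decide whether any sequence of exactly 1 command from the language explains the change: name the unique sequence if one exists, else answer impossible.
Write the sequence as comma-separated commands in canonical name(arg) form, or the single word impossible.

turn(left)

key: (3,8) unchanged — the single command moves nothing
t0: x=3 y=8 heading=east
t=1 turn(left) ⇒ x=3 y=8 heading=north
no other 1-command option fits: unique.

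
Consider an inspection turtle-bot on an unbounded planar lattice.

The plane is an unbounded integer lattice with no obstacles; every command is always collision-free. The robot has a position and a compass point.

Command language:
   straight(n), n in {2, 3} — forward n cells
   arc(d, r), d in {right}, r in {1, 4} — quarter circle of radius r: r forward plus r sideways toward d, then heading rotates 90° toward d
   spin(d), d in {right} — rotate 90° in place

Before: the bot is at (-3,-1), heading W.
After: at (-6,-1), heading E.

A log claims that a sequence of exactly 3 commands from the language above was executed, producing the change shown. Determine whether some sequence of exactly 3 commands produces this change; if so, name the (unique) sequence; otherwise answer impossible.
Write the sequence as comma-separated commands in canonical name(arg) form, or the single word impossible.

key: order matters: swapping straight(3) and spin(right) lands elsewhere
t0: at (-3,-1), heading W
1. straight(3) → at (-6,-1), heading W
2. spin(right) → at (-6,-1), heading N
3. spin(right) → at (-6,-1), heading E
all 125 alternatives checked — unique.

straight(3), spin(right), spin(right)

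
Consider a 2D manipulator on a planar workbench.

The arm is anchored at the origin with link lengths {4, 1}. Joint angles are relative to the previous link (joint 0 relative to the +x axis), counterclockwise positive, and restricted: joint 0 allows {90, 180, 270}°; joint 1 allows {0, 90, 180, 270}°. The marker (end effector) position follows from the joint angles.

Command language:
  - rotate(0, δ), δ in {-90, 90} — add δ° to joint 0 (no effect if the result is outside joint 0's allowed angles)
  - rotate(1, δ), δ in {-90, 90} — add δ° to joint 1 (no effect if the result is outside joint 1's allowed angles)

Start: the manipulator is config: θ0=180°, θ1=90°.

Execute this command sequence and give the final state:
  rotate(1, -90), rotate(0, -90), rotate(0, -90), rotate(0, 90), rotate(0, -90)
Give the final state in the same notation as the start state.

config: θ0=90°, θ1=0°

from: config: θ0=180°, θ1=90°
t=1 rotate(1, -90) ⇒ config: θ0=180°, θ1=0°
t=2 rotate(0, -90) ⇒ config: θ0=90°, θ1=0°
t=3 rotate(0, -90) ⇒ config: θ0=90°, θ1=0°
t=4 rotate(0, 90) ⇒ config: θ0=180°, θ1=0°
t=5 rotate(0, -90) ⇒ config: θ0=90°, θ1=0°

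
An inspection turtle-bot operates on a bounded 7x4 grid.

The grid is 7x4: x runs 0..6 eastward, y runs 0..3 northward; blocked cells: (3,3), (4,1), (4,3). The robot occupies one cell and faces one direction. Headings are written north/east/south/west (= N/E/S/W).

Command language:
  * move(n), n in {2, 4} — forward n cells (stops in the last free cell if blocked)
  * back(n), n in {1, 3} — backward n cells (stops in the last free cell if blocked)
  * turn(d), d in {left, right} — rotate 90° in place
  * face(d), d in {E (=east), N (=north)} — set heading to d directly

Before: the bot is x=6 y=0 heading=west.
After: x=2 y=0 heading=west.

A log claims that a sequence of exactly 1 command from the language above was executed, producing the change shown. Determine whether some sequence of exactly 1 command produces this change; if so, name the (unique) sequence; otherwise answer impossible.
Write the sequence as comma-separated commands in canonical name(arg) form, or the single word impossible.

key: still facing W — the one step turns nothing
t0: x=6 y=0 heading=west
[1] after move(4): x=2 y=0 heading=west
no rival 1-sequence matches.

move(4)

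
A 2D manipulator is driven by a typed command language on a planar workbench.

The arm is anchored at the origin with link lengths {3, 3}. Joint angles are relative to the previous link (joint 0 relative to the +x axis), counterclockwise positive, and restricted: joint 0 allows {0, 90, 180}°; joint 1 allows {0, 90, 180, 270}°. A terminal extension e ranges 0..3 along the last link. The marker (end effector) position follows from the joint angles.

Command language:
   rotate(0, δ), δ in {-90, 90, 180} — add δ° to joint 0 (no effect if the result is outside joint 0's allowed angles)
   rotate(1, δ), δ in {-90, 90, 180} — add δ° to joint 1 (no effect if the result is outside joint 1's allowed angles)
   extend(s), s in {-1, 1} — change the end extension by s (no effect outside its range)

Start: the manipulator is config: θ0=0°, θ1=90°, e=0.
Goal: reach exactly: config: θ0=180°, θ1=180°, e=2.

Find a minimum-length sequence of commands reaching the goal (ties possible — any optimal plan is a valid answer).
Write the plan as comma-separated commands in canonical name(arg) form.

from: config: θ0=0°, θ1=90°, e=0
step 1 (rotate(1, 90)): config: θ0=0°, θ1=180°, e=0
step 2 (rotate(0, 180)): config: θ0=180°, θ1=180°, e=0
step 3 (extend(1)): config: θ0=180°, θ1=180°, e=1
step 4 (extend(1)): config: θ0=180°, θ1=180°, e=2
nothing shorter than 4 reaches the goal.

rotate(1, 90), rotate(0, 180), extend(1), extend(1)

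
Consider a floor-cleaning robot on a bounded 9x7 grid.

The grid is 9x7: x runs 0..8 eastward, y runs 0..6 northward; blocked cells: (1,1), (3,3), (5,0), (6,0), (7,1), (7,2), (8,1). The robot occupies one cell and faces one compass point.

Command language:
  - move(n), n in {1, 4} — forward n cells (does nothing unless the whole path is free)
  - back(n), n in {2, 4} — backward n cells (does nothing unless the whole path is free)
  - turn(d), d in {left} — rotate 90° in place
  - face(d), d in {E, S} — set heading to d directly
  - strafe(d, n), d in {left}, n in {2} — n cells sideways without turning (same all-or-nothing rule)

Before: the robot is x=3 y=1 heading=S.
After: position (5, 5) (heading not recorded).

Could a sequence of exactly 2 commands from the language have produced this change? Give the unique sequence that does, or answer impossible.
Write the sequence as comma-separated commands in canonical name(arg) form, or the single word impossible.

key: order matters: swapping strafe(left, 2) and back(4) lands elsewhere
start: x=3 y=1 heading=S
1. strafe(left, 2) → x=5 y=1 heading=S
2. back(4) → x=5 y=5 heading=S
no rival 2-sequence matches.

strafe(left, 2), back(4)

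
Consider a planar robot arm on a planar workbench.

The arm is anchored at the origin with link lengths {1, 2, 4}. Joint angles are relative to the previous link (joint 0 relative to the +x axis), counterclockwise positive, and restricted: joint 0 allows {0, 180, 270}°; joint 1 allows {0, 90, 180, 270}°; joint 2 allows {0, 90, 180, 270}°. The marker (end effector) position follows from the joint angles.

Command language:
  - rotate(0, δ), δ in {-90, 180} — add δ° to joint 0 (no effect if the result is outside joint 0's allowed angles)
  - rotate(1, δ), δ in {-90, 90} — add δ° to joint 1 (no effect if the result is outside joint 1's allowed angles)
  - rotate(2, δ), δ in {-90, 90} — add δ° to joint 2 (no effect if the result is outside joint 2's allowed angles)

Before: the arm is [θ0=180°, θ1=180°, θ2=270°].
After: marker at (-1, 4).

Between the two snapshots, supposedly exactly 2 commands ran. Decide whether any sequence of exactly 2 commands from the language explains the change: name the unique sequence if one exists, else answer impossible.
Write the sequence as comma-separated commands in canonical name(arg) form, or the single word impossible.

key: order matters: swapping rotate(0, -90) and rotate(0, 180) lands elsewhere
t0: [θ0=180°, θ1=180°, θ2=270°]
1. rotate(0, -90) → [θ0=180°, θ1=180°, θ2=270°]
2. rotate(0, 180) → [θ0=0°, θ1=180°, θ2=270°]
no other 2-command option fits: unique.

rotate(0, -90), rotate(0, 180)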